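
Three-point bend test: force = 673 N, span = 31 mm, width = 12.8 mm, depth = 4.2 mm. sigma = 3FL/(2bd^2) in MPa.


sigma = 3*673*31/(2*12.8*4.2^2) = 138.6 MPa

138.6


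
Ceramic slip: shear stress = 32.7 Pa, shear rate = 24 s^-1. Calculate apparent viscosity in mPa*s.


eta = tau/gamma * 1000 = 32.7/24 * 1000 = 1362.5 mPa*s

1362.5


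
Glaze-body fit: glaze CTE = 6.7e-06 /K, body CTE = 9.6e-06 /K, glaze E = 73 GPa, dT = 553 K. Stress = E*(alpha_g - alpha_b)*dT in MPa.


Stress = 73*1000*(6.7e-06 - 9.6e-06)*553 = -117.1 MPa

-117.1


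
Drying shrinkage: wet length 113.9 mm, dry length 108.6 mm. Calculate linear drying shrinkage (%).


DS = (113.9 - 108.6) / 113.9 * 100 = 4.65%

4.65


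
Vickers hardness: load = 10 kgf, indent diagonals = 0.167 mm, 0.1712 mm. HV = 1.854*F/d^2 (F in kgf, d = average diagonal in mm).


d_avg = (0.167+0.1712)/2 = 0.1691 mm
HV = 1.854*10/0.1691^2 = 648

648


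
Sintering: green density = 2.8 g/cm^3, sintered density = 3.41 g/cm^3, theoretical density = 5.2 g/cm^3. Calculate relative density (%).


Relative = 3.41 / 5.2 * 100 = 65.6%

65.6


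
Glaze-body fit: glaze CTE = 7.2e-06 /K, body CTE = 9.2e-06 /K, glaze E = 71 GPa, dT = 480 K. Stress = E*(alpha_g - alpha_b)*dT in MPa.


Stress = 71*1000*(7.2e-06 - 9.2e-06)*480 = -68.2 MPa

-68.2


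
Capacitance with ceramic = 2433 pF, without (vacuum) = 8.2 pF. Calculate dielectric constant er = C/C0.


er = 2433 / 8.2 = 296.71

296.71


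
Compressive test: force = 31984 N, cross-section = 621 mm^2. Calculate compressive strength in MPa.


CS = 31984 / 621 = 51.5 MPa

51.5


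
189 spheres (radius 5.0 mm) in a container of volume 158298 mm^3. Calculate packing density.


V_sphere = 4/3*pi*5.0^3 = 523.5988 mm^3
Total V = 189*523.5988 = 98960.1732 mm^3
PD = 98960.1732 / 158298 = 0.625

0.625


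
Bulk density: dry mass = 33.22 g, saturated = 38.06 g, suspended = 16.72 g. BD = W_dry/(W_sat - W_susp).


BD = 33.22 / (38.06 - 16.72) = 33.22 / 21.34 = 1.557 g/cm^3

1.557


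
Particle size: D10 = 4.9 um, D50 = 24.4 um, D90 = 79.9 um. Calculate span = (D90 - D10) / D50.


Span = (79.9 - 4.9) / 24.4 = 75.0 / 24.4 = 3.074

3.074


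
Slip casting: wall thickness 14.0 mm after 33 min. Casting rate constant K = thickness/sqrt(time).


K = 14.0 / sqrt(33) = 14.0 / 5.7446 = 2.437 mm/min^0.5

2.437


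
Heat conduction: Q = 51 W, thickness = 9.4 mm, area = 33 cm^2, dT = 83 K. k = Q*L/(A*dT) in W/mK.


k = 51*9.4/1000/(33/10000*83) = 1.75 W/mK

1.75


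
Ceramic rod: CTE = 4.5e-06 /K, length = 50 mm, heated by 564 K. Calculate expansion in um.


dL = 4.5e-06 * 50 * 564 * 1000 = 126.9 um

126.9


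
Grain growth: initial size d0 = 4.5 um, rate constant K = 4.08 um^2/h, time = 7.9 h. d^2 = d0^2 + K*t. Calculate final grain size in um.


d^2 = 4.5^2 + 4.08*7.9 = 52.482
d = sqrt(52.482) = 7.24 um

7.24


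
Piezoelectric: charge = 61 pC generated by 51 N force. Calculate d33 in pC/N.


d33 = 61 / 51 = 1.2 pC/N

1.2


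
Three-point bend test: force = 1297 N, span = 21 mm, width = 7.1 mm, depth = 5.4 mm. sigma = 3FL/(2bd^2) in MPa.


sigma = 3*1297*21/(2*7.1*5.4^2) = 197.3 MPa

197.3


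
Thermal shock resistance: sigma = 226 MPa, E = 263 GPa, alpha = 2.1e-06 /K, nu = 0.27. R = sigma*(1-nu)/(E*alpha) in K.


R = 226*(1-0.27)/(263*1000*2.1e-06) = 299 K

299


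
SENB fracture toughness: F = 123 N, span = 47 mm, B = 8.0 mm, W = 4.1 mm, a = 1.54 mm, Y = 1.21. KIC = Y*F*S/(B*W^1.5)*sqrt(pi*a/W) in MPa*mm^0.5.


KIC = 1.21*123*47/(8.0*4.1^1.5)*sqrt(pi*1.54/4.1) = 114.41

114.41


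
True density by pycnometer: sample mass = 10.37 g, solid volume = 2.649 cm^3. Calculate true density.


TD = 10.37 / 2.649 = 3.915 g/cm^3

3.915


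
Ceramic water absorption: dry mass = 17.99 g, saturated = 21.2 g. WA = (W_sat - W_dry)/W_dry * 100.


WA = (21.2 - 17.99) / 17.99 * 100 = 17.84%

17.84


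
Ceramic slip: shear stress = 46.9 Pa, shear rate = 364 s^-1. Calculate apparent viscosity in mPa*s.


eta = tau/gamma * 1000 = 46.9/364 * 1000 = 128.8 mPa*s

128.8


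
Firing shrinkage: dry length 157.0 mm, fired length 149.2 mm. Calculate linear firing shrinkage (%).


FS = (157.0 - 149.2) / 157.0 * 100 = 4.97%

4.97


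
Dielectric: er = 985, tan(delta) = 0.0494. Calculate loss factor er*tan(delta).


Loss = 985 * 0.0494 = 48.659

48.659


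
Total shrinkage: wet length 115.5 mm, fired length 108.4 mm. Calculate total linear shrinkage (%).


TS = (115.5 - 108.4) / 115.5 * 100 = 6.15%

6.15


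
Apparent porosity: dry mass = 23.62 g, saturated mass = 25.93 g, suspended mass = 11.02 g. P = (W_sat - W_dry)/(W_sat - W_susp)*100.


P = (25.93 - 23.62) / (25.93 - 11.02) * 100 = 2.31 / 14.91 * 100 = 15.5%

15.5


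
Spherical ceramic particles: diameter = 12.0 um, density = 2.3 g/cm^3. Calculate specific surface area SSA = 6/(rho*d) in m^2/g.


SSA = 6 / (2.3 * 12.0) = 0.217 m^2/g

0.217


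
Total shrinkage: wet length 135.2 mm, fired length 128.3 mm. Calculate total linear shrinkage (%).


TS = (135.2 - 128.3) / 135.2 * 100 = 5.1%

5.1


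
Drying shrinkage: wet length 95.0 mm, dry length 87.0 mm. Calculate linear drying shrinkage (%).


DS = (95.0 - 87.0) / 95.0 * 100 = 8.42%

8.42


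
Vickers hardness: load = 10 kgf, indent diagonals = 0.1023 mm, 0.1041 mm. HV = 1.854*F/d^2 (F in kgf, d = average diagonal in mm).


d_avg = (0.1023+0.1041)/2 = 0.1032 mm
HV = 1.854*10/0.1032^2 = 1741

1741


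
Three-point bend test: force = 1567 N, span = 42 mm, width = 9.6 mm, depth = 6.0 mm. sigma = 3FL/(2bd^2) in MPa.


sigma = 3*1567*42/(2*9.6*6.0^2) = 285.7 MPa

285.7


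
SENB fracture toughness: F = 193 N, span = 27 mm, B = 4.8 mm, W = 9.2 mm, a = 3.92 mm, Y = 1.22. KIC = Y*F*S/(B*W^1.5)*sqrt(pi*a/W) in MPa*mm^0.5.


KIC = 1.22*193*27/(4.8*9.2^1.5)*sqrt(pi*3.92/9.2) = 54.91

54.91


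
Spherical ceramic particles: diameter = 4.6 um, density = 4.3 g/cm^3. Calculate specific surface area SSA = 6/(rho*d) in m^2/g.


SSA = 6 / (4.3 * 4.6) = 0.303 m^2/g

0.303


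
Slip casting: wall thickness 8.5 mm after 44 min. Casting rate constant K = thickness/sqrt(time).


K = 8.5 / sqrt(44) = 8.5 / 6.6332 = 1.281 mm/min^0.5

1.281


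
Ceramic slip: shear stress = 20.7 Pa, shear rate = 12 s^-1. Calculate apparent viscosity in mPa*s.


eta = tau/gamma * 1000 = 20.7/12 * 1000 = 1725.0 mPa*s

1725.0


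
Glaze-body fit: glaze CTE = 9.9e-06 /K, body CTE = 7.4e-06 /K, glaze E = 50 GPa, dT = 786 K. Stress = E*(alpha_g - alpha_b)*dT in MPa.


Stress = 50*1000*(9.9e-06 - 7.4e-06)*786 = 98.3 MPa

98.3


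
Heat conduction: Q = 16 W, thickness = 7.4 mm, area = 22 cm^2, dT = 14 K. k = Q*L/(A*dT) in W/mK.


k = 16*7.4/1000/(22/10000*14) = 3.84 W/mK

3.84


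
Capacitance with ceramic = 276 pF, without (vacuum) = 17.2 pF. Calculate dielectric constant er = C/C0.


er = 276 / 17.2 = 16.05

16.05


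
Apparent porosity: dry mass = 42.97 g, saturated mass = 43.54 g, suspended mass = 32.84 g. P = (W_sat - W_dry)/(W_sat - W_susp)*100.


P = (43.54 - 42.97) / (43.54 - 32.84) * 100 = 0.57 / 10.7 * 100 = 5.3%

5.3


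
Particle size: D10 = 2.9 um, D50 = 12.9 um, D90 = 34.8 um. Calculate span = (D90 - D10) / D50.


Span = (34.8 - 2.9) / 12.9 = 31.9 / 12.9 = 2.473

2.473


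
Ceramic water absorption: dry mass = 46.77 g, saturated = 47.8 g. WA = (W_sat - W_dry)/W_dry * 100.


WA = (47.8 - 46.77) / 46.77 * 100 = 2.2%

2.2


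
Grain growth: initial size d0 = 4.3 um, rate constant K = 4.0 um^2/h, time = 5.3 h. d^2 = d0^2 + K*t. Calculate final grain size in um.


d^2 = 4.3^2 + 4.0*5.3 = 39.69
d = sqrt(39.69) = 6.3 um

6.3


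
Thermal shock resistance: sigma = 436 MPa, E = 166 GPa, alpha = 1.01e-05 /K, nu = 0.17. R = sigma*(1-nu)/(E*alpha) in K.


R = 436*(1-0.17)/(166*1000*1.01e-05) = 216 K

216


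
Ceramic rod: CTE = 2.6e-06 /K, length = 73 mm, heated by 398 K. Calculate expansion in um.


dL = 2.6e-06 * 73 * 398 * 1000 = 75.54 um

75.54


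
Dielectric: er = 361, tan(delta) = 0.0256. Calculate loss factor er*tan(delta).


Loss = 361 * 0.0256 = 9.242

9.242


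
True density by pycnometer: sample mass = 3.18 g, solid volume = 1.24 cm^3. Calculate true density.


TD = 3.18 / 1.24 = 2.565 g/cm^3

2.565


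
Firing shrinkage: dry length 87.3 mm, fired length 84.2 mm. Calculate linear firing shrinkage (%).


FS = (87.3 - 84.2) / 87.3 * 100 = 3.55%

3.55


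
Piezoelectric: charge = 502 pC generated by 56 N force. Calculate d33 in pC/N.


d33 = 502 / 56 = 9.0 pC/N

9.0


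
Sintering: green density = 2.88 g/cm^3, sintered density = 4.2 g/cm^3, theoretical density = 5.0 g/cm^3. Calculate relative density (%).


Relative = 4.2 / 5.0 * 100 = 84.0%

84.0


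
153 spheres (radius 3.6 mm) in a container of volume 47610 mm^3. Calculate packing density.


V_sphere = 4/3*pi*3.6^3 = 195.4322 mm^3
Total V = 153*195.4322 = 29901.1266 mm^3
PD = 29901.1266 / 47610 = 0.628

0.628


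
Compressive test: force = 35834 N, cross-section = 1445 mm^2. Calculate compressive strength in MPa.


CS = 35834 / 1445 = 24.8 MPa

24.8


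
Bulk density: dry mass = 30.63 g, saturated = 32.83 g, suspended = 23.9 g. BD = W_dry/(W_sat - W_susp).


BD = 30.63 / (32.83 - 23.9) = 30.63 / 8.93 = 3.43 g/cm^3

3.43


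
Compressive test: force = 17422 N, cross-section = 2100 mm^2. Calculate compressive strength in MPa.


CS = 17422 / 2100 = 8.3 MPa

8.3


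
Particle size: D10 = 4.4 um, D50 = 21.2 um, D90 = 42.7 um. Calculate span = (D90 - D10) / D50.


Span = (42.7 - 4.4) / 21.2 = 38.3 / 21.2 = 1.807

1.807


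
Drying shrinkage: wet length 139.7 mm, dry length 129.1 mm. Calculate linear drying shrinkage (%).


DS = (139.7 - 129.1) / 139.7 * 100 = 7.59%

7.59


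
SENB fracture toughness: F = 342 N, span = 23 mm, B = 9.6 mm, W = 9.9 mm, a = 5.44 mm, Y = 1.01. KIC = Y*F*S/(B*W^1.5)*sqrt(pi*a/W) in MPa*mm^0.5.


KIC = 1.01*342*23/(9.6*9.9^1.5)*sqrt(pi*5.44/9.9) = 34.91

34.91


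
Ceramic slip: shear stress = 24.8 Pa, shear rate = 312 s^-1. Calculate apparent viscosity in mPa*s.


eta = tau/gamma * 1000 = 24.8/312 * 1000 = 79.5 mPa*s

79.5


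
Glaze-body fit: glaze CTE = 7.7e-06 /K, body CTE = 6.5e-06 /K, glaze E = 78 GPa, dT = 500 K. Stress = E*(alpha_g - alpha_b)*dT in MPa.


Stress = 78*1000*(7.7e-06 - 6.5e-06)*500 = 46.8 MPa

46.8


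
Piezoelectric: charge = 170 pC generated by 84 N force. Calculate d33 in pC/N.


d33 = 170 / 84 = 2.0 pC/N

2.0


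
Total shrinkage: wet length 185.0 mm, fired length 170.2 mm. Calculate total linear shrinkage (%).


TS = (185.0 - 170.2) / 185.0 * 100 = 8.0%

8.0


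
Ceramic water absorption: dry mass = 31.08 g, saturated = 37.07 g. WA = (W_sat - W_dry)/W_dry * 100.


WA = (37.07 - 31.08) / 31.08 * 100 = 19.27%

19.27


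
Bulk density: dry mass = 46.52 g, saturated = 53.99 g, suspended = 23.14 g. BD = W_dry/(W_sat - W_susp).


BD = 46.52 / (53.99 - 23.14) = 46.52 / 30.85 = 1.508 g/cm^3

1.508


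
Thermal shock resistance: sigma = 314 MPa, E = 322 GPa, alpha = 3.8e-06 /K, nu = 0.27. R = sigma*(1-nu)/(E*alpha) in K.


R = 314*(1-0.27)/(322*1000*3.8e-06) = 187 K

187


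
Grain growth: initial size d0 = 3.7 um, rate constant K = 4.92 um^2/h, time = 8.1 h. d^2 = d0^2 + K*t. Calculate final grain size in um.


d^2 = 3.7^2 + 4.92*8.1 = 53.542
d = sqrt(53.542) = 7.32 um

7.32


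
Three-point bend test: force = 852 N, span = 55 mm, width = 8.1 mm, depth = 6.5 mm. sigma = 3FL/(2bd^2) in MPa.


sigma = 3*852*55/(2*8.1*6.5^2) = 205.4 MPa

205.4


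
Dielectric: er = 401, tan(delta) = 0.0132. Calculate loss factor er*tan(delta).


Loss = 401 * 0.0132 = 5.293

5.293


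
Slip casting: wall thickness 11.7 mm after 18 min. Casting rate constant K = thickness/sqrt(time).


K = 11.7 / sqrt(18) = 11.7 / 4.2426 = 2.758 mm/min^0.5

2.758


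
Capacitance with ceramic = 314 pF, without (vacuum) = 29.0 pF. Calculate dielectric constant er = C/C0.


er = 314 / 29.0 = 10.83

10.83


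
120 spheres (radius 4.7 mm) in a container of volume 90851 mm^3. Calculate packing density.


V_sphere = 4/3*pi*4.7^3 = 434.8928 mm^3
Total V = 120*434.8928 = 52187.136 mm^3
PD = 52187.136 / 90851 = 0.574

0.574


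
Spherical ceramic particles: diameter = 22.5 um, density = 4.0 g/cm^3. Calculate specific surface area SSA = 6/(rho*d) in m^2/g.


SSA = 6 / (4.0 * 22.5) = 0.067 m^2/g

0.067


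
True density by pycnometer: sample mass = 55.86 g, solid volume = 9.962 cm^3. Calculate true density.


TD = 55.86 / 9.962 = 5.607 g/cm^3

5.607


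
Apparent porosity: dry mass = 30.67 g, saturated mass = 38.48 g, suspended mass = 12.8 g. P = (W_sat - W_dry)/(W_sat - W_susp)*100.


P = (38.48 - 30.67) / (38.48 - 12.8) * 100 = 7.81 / 25.68 * 100 = 30.4%

30.4


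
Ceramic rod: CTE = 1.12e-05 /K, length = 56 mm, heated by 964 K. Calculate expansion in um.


dL = 1.12e-05 * 56 * 964 * 1000 = 604.621 um

604.621


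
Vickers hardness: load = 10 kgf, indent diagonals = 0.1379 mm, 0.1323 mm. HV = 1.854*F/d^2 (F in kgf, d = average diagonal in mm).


d_avg = (0.1379+0.1323)/2 = 0.1351 mm
HV = 1.854*10/0.1351^2 = 1016

1016


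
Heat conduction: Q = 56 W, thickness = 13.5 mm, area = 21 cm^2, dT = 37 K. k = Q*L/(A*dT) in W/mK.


k = 56*13.5/1000/(21/10000*37) = 9.73 W/mK

9.73


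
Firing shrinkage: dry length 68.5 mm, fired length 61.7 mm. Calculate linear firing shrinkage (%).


FS = (68.5 - 61.7) / 68.5 * 100 = 9.93%

9.93


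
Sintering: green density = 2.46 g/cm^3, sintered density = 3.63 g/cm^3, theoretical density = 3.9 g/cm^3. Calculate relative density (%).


Relative = 3.63 / 3.9 * 100 = 93.1%

93.1


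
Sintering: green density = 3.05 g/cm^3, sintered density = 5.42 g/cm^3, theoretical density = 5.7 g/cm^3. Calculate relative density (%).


Relative = 5.42 / 5.7 * 100 = 95.1%

95.1


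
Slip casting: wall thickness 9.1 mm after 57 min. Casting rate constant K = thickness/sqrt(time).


K = 9.1 / sqrt(57) = 9.1 / 7.5498 = 1.205 mm/min^0.5

1.205


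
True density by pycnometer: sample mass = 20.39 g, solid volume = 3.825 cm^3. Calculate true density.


TD = 20.39 / 3.825 = 5.331 g/cm^3

5.331


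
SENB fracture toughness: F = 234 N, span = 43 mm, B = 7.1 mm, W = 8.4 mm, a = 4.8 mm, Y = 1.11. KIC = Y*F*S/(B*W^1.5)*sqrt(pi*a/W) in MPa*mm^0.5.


KIC = 1.11*234*43/(7.1*8.4^1.5)*sqrt(pi*4.8/8.4) = 86.57

86.57


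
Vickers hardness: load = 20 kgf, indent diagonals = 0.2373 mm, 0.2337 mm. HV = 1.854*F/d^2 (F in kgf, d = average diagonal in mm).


d_avg = (0.2373+0.2337)/2 = 0.2355 mm
HV = 1.854*20/0.2355^2 = 669

669


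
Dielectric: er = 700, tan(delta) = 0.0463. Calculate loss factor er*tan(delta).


Loss = 700 * 0.0463 = 32.41

32.41


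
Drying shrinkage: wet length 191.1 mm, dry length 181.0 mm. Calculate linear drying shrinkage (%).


DS = (191.1 - 181.0) / 191.1 * 100 = 5.29%

5.29


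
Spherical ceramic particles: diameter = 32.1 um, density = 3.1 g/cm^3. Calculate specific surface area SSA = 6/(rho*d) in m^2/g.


SSA = 6 / (3.1 * 32.1) = 0.06 m^2/g

0.06


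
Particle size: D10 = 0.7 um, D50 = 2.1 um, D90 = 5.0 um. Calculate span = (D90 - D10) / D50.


Span = (5.0 - 0.7) / 2.1 = 4.3 / 2.1 = 2.048

2.048


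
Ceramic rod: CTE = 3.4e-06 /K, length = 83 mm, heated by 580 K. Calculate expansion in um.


dL = 3.4e-06 * 83 * 580 * 1000 = 163.676 um

163.676


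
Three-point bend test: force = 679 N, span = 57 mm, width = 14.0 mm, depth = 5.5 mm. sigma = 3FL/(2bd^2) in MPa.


sigma = 3*679*57/(2*14.0*5.5^2) = 137.1 MPa

137.1


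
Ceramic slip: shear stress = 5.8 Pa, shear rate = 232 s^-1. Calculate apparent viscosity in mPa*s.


eta = tau/gamma * 1000 = 5.8/232 * 1000 = 25.0 mPa*s

25.0


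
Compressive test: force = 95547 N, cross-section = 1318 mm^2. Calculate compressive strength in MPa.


CS = 95547 / 1318 = 72.5 MPa

72.5


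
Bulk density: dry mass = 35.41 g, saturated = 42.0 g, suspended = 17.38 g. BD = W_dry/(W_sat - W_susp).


BD = 35.41 / (42.0 - 17.38) = 35.41 / 24.62 = 1.438 g/cm^3

1.438


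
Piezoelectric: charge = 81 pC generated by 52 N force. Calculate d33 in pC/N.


d33 = 81 / 52 = 1.6 pC/N

1.6


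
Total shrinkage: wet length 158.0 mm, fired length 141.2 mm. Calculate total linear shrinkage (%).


TS = (158.0 - 141.2) / 158.0 * 100 = 10.63%

10.63


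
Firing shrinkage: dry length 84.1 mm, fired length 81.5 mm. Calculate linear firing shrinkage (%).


FS = (84.1 - 81.5) / 84.1 * 100 = 3.09%

3.09


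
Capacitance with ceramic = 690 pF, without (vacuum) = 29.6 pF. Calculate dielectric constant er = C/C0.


er = 690 / 29.6 = 23.31

23.31


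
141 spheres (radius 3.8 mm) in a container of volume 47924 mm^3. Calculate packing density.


V_sphere = 4/3*pi*3.8^3 = 229.8473 mm^3
Total V = 141*229.8473 = 32408.4693 mm^3
PD = 32408.4693 / 47924 = 0.676

0.676


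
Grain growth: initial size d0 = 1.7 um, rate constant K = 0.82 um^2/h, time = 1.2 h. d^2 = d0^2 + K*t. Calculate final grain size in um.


d^2 = 1.7^2 + 0.82*1.2 = 3.874
d = sqrt(3.874) = 1.97 um

1.97


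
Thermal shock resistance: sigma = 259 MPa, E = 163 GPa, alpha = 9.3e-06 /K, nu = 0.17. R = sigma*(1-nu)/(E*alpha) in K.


R = 259*(1-0.17)/(163*1000*9.3e-06) = 142 K

142


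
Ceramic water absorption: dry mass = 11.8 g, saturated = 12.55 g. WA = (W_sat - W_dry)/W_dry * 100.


WA = (12.55 - 11.8) / 11.8 * 100 = 6.36%

6.36


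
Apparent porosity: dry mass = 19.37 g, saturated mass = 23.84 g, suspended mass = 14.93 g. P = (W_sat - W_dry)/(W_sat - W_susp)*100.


P = (23.84 - 19.37) / (23.84 - 14.93) * 100 = 4.47 / 8.91 * 100 = 50.2%

50.2


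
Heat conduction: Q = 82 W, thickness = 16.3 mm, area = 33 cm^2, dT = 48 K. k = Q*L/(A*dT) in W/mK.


k = 82*16.3/1000/(33/10000*48) = 8.44 W/mK

8.44


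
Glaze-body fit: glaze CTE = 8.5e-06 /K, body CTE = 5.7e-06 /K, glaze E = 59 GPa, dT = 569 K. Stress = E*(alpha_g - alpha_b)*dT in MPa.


Stress = 59*1000*(8.5e-06 - 5.7e-06)*569 = 94.0 MPa

94.0


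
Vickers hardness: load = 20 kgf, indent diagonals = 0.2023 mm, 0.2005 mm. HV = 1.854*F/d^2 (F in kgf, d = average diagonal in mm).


d_avg = (0.2023+0.2005)/2 = 0.2014 mm
HV = 1.854*20/0.2014^2 = 914

914


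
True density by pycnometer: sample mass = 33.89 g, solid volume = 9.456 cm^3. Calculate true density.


TD = 33.89 / 9.456 = 3.584 g/cm^3

3.584


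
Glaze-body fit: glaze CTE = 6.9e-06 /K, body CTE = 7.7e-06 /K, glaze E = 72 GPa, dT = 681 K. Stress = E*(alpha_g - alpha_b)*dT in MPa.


Stress = 72*1000*(6.9e-06 - 7.7e-06)*681 = -39.2 MPa

-39.2


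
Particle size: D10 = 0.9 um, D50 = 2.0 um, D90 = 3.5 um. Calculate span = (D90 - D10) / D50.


Span = (3.5 - 0.9) / 2.0 = 2.6 / 2.0 = 1.3

1.3


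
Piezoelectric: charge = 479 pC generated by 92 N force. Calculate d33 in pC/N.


d33 = 479 / 92 = 5.2 pC/N

5.2


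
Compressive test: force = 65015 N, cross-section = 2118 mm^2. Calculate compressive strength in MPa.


CS = 65015 / 2118 = 30.7 MPa

30.7


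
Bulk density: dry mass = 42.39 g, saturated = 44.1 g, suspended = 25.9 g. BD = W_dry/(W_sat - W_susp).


BD = 42.39 / (44.1 - 25.9) = 42.39 / 18.2 = 2.329 g/cm^3

2.329


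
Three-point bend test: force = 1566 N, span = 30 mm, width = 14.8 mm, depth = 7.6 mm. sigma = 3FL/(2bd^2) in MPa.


sigma = 3*1566*30/(2*14.8*7.6^2) = 82.4 MPa

82.4


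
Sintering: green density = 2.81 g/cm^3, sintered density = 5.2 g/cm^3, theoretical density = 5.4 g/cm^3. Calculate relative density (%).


Relative = 5.2 / 5.4 * 100 = 96.3%

96.3


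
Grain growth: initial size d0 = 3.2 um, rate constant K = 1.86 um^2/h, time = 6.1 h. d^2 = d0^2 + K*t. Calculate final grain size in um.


d^2 = 3.2^2 + 1.86*6.1 = 21.586
d = sqrt(21.586) = 4.65 um

4.65


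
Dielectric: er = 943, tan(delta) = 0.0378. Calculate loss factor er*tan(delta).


Loss = 943 * 0.0378 = 35.645

35.645


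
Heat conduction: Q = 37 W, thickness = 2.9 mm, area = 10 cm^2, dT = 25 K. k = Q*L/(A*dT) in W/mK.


k = 37*2.9/1000/(10/10000*25) = 4.29 W/mK

4.29


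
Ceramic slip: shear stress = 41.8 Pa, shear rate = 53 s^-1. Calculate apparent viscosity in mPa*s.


eta = tau/gamma * 1000 = 41.8/53 * 1000 = 788.7 mPa*s

788.7


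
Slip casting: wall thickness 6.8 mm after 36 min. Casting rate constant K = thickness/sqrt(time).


K = 6.8 / sqrt(36) = 6.8 / 6.0 = 1.133 mm/min^0.5

1.133


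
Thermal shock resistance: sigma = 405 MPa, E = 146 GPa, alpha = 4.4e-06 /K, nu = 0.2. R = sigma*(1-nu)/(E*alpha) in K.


R = 405*(1-0.2)/(146*1000*4.4e-06) = 504 K

504


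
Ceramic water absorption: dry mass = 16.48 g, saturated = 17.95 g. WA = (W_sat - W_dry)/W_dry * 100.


WA = (17.95 - 16.48) / 16.48 * 100 = 8.92%

8.92


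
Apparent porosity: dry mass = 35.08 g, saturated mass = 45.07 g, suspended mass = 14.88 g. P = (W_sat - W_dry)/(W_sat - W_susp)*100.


P = (45.07 - 35.08) / (45.07 - 14.88) * 100 = 9.99 / 30.19 * 100 = 33.1%

33.1


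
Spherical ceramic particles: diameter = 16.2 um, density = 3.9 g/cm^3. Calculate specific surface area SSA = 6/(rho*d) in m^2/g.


SSA = 6 / (3.9 * 16.2) = 0.095 m^2/g

0.095


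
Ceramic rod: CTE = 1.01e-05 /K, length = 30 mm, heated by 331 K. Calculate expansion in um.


dL = 1.01e-05 * 30 * 331 * 1000 = 100.293 um

100.293


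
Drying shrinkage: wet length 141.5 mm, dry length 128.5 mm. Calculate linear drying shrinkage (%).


DS = (141.5 - 128.5) / 141.5 * 100 = 9.19%

9.19


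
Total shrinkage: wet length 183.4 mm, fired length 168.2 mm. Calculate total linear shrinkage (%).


TS = (183.4 - 168.2) / 183.4 * 100 = 8.29%

8.29


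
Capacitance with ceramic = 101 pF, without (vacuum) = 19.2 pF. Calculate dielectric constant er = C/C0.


er = 101 / 19.2 = 5.26

5.26


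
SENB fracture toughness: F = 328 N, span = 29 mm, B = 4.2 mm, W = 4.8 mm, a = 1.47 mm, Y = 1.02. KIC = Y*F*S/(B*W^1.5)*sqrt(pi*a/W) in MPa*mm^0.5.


KIC = 1.02*328*29/(4.2*4.8^1.5)*sqrt(pi*1.47/4.8) = 215.46

215.46


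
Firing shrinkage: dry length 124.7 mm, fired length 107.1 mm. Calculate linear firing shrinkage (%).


FS = (124.7 - 107.1) / 124.7 * 100 = 14.11%

14.11


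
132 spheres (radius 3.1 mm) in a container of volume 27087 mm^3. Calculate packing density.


V_sphere = 4/3*pi*3.1^3 = 124.7882 mm^3
Total V = 132*124.7882 = 16472.0424 mm^3
PD = 16472.0424 / 27087 = 0.608

0.608


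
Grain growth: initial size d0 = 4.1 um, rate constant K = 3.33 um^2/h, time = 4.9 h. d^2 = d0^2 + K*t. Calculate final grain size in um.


d^2 = 4.1^2 + 3.33*4.9 = 33.127
d = sqrt(33.127) = 5.76 um

5.76


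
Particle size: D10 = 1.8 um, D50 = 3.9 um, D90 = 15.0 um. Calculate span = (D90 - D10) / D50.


Span = (15.0 - 1.8) / 3.9 = 13.2 / 3.9 = 3.385

3.385


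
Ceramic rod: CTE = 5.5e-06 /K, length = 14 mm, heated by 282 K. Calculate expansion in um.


dL = 5.5e-06 * 14 * 282 * 1000 = 21.714 um

21.714


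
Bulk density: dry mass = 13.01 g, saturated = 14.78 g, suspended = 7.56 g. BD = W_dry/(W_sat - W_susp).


BD = 13.01 / (14.78 - 7.56) = 13.01 / 7.22 = 1.802 g/cm^3

1.802


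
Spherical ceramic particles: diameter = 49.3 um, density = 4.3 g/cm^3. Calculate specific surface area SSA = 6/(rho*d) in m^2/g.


SSA = 6 / (4.3 * 49.3) = 0.028 m^2/g

0.028


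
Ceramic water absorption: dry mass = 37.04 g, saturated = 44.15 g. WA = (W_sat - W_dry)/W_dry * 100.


WA = (44.15 - 37.04) / 37.04 * 100 = 19.2%

19.2


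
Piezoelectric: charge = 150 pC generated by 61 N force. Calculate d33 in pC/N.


d33 = 150 / 61 = 2.5 pC/N

2.5


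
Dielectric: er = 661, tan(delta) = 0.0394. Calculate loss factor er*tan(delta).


Loss = 661 * 0.0394 = 26.043

26.043


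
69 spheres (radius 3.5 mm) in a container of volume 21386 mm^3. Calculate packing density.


V_sphere = 4/3*pi*3.5^3 = 179.5944 mm^3
Total V = 69*179.5944 = 12392.0136 mm^3
PD = 12392.0136 / 21386 = 0.579

0.579


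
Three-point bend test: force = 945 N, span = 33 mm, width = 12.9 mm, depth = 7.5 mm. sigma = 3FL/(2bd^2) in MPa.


sigma = 3*945*33/(2*12.9*7.5^2) = 64.5 MPa

64.5


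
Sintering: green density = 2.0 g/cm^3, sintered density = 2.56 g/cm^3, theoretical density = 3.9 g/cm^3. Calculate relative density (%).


Relative = 2.56 / 3.9 * 100 = 65.6%

65.6


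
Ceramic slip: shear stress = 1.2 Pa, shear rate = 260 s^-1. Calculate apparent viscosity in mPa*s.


eta = tau/gamma * 1000 = 1.2/260 * 1000 = 4.6 mPa*s

4.6


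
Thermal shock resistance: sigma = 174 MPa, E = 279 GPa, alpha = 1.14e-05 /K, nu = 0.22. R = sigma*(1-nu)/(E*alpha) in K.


R = 174*(1-0.22)/(279*1000*1.14e-05) = 43 K

43


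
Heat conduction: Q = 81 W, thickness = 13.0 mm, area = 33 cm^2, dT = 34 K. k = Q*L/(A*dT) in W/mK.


k = 81*13.0/1000/(33/10000*34) = 9.39 W/mK

9.39


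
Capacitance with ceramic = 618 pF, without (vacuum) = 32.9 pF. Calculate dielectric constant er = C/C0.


er = 618 / 32.9 = 18.78

18.78


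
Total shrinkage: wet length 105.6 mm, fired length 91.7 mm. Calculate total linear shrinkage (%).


TS = (105.6 - 91.7) / 105.6 * 100 = 13.16%

13.16


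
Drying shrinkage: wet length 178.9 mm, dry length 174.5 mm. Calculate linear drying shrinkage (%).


DS = (178.9 - 174.5) / 178.9 * 100 = 2.46%

2.46


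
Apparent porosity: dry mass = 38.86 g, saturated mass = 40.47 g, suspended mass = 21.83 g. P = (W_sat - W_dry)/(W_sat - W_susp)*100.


P = (40.47 - 38.86) / (40.47 - 21.83) * 100 = 1.61 / 18.64 * 100 = 8.6%

8.6


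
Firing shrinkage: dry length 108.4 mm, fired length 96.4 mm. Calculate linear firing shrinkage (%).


FS = (108.4 - 96.4) / 108.4 * 100 = 11.07%

11.07


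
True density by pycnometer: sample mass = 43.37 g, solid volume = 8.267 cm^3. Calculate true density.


TD = 43.37 / 8.267 = 5.246 g/cm^3

5.246


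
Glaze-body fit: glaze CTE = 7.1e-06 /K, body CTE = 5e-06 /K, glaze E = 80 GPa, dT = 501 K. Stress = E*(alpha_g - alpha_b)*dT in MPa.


Stress = 80*1000*(7.1e-06 - 5e-06)*501 = 84.2 MPa

84.2


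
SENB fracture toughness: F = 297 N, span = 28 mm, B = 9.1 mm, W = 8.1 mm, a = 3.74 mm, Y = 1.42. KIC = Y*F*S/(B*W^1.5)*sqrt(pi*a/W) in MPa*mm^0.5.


KIC = 1.42*297*28/(9.1*8.1^1.5)*sqrt(pi*3.74/8.1) = 67.8

67.8


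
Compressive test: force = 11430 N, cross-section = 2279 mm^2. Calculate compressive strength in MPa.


CS = 11430 / 2279 = 5.0 MPa

5.0


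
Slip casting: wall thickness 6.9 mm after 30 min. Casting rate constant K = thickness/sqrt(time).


K = 6.9 / sqrt(30) = 6.9 / 5.4772 = 1.26 mm/min^0.5

1.26


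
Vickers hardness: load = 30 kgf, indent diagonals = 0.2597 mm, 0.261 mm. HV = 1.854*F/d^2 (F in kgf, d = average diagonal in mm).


d_avg = (0.2597+0.261)/2 = 0.26035 mm
HV = 1.854*30/0.26035^2 = 821

821


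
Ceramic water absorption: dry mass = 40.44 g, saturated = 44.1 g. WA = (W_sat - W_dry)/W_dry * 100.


WA = (44.1 - 40.44) / 40.44 * 100 = 9.05%

9.05


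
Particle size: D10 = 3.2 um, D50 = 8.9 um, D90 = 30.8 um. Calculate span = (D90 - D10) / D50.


Span = (30.8 - 3.2) / 8.9 = 27.6 / 8.9 = 3.101

3.101


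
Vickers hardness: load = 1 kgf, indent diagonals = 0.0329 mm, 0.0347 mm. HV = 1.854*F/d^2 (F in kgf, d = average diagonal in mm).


d_avg = (0.0329+0.0347)/2 = 0.0338 mm
HV = 1.854*1/0.0338^2 = 1623

1623


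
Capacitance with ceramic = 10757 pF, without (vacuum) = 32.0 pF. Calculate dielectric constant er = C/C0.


er = 10757 / 32.0 = 336.16

336.16


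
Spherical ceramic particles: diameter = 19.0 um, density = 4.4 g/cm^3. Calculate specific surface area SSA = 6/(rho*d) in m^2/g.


SSA = 6 / (4.4 * 19.0) = 0.072 m^2/g

0.072


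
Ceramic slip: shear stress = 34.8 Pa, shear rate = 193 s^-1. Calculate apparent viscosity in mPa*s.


eta = tau/gamma * 1000 = 34.8/193 * 1000 = 180.3 mPa*s

180.3


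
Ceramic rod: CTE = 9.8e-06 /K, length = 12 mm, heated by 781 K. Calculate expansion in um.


dL = 9.8e-06 * 12 * 781 * 1000 = 91.846 um

91.846


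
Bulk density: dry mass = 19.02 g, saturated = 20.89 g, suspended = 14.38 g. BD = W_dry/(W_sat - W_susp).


BD = 19.02 / (20.89 - 14.38) = 19.02 / 6.51 = 2.922 g/cm^3

2.922


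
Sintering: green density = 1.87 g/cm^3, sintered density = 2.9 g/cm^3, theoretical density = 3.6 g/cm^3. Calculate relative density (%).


Relative = 2.9 / 3.6 * 100 = 80.6%

80.6


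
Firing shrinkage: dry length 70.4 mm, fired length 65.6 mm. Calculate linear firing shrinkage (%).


FS = (70.4 - 65.6) / 70.4 * 100 = 6.82%

6.82


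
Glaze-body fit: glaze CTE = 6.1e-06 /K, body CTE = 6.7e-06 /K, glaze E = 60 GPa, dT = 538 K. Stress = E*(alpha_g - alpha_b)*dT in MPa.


Stress = 60*1000*(6.1e-06 - 6.7e-06)*538 = -19.4 MPa

-19.4


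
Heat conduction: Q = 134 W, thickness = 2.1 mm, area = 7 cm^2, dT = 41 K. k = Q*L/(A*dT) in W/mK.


k = 134*2.1/1000/(7/10000*41) = 9.8 W/mK

9.8


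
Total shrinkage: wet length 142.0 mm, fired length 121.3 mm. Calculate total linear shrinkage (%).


TS = (142.0 - 121.3) / 142.0 * 100 = 14.58%

14.58


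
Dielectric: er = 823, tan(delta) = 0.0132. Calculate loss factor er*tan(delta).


Loss = 823 * 0.0132 = 10.864

10.864


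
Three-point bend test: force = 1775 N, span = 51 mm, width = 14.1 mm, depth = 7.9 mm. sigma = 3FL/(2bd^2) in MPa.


sigma = 3*1775*51/(2*14.1*7.9^2) = 154.3 MPa

154.3


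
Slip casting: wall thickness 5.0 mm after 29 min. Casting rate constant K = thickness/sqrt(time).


K = 5.0 / sqrt(29) = 5.0 / 5.3852 = 0.928 mm/min^0.5

0.928


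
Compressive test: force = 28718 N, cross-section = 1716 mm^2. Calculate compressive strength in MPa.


CS = 28718 / 1716 = 16.7 MPa

16.7


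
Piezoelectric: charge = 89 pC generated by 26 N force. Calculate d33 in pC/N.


d33 = 89 / 26 = 3.4 pC/N

3.4


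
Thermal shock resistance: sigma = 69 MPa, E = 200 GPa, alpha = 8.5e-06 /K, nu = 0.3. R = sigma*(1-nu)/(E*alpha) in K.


R = 69*(1-0.3)/(200*1000*8.5e-06) = 28 K

28


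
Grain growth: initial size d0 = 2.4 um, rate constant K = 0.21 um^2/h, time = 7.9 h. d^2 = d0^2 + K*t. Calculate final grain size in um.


d^2 = 2.4^2 + 0.21*7.9 = 7.419
d = sqrt(7.419) = 2.72 um

2.72


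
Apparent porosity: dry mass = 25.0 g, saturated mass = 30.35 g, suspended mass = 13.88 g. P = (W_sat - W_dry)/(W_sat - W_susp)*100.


P = (30.35 - 25.0) / (30.35 - 13.88) * 100 = 5.35 / 16.47 * 100 = 32.5%

32.5


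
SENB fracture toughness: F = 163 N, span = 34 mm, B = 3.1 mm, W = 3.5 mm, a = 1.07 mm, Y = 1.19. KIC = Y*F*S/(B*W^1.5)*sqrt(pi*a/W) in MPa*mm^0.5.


KIC = 1.19*163*34/(3.1*3.5^1.5)*sqrt(pi*1.07/3.5) = 318.41

318.41


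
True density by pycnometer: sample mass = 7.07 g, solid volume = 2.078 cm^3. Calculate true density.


TD = 7.07 / 2.078 = 3.402 g/cm^3

3.402


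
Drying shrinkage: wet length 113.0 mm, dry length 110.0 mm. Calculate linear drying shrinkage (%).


DS = (113.0 - 110.0) / 113.0 * 100 = 2.65%

2.65


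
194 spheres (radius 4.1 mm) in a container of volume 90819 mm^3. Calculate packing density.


V_sphere = 4/3*pi*4.1^3 = 288.6956 mm^3
Total V = 194*288.6956 = 56006.9464 mm^3
PD = 56006.9464 / 90819 = 0.617

0.617


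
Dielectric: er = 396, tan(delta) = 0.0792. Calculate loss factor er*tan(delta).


Loss = 396 * 0.0792 = 31.363

31.363


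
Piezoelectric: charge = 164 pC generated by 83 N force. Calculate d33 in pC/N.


d33 = 164 / 83 = 2.0 pC/N

2.0


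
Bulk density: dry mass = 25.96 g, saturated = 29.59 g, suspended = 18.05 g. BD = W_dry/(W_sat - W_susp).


BD = 25.96 / (29.59 - 18.05) = 25.96 / 11.54 = 2.25 g/cm^3

2.25


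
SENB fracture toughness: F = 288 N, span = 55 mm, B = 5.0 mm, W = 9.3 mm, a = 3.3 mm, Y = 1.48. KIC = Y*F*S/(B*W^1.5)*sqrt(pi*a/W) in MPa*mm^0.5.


KIC = 1.48*288*55/(5.0*9.3^1.5)*sqrt(pi*3.3/9.3) = 174.55

174.55


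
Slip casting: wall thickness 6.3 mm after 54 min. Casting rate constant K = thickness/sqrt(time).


K = 6.3 / sqrt(54) = 6.3 / 7.3485 = 0.857 mm/min^0.5

0.857


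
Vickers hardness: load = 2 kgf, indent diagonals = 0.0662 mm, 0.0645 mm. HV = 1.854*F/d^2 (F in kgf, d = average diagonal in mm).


d_avg = (0.0662+0.0645)/2 = 0.06535 mm
HV = 1.854*2/0.06535^2 = 868

868


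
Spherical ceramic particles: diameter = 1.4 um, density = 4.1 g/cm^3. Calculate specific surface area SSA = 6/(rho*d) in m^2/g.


SSA = 6 / (4.1 * 1.4) = 1.045 m^2/g

1.045


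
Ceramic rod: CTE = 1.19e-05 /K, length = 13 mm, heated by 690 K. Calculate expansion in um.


dL = 1.19e-05 * 13 * 690 * 1000 = 106.743 um

106.743


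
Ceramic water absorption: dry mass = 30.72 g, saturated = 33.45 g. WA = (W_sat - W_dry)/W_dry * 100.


WA = (33.45 - 30.72) / 30.72 * 100 = 8.89%

8.89


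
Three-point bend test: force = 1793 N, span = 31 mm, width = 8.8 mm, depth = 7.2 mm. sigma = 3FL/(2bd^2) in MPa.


sigma = 3*1793*31/(2*8.8*7.2^2) = 182.8 MPa

182.8


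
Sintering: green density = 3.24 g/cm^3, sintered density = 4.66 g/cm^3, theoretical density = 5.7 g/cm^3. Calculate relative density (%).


Relative = 4.66 / 5.7 * 100 = 81.8%

81.8


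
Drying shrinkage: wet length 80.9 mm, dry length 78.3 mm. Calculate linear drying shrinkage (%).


DS = (80.9 - 78.3) / 80.9 * 100 = 3.21%

3.21


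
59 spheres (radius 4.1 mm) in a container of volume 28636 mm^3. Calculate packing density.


V_sphere = 4/3*pi*4.1^3 = 288.6956 mm^3
Total V = 59*288.6956 = 17033.0404 mm^3
PD = 17033.0404 / 28636 = 0.595

0.595


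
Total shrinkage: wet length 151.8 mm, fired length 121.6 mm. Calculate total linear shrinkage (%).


TS = (151.8 - 121.6) / 151.8 * 100 = 19.89%

19.89


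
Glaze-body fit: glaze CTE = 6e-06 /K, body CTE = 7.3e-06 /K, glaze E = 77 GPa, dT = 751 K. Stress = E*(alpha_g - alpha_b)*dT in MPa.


Stress = 77*1000*(6e-06 - 7.3e-06)*751 = -75.2 MPa

-75.2


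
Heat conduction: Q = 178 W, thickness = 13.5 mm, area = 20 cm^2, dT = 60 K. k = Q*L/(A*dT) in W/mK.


k = 178*13.5/1000/(20/10000*60) = 20.03 W/mK

20.03


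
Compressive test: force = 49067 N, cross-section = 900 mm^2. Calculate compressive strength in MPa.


CS = 49067 / 900 = 54.5 MPa

54.5


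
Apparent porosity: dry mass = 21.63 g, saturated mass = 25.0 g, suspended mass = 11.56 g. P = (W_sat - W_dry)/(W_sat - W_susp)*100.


P = (25.0 - 21.63) / (25.0 - 11.56) * 100 = 3.37 / 13.44 * 100 = 25.1%

25.1


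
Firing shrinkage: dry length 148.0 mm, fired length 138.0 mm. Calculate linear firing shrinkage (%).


FS = (148.0 - 138.0) / 148.0 * 100 = 6.76%

6.76


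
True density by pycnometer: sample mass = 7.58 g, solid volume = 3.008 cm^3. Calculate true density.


TD = 7.58 / 3.008 = 2.52 g/cm^3

2.52


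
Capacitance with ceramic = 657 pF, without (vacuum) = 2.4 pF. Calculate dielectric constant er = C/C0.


er = 657 / 2.4 = 273.75

273.75


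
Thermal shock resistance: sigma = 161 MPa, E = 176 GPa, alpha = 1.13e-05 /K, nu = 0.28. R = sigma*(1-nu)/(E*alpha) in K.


R = 161*(1-0.28)/(176*1000*1.13e-05) = 58 K

58


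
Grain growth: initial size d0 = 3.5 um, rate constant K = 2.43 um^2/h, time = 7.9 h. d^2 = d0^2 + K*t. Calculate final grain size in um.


d^2 = 3.5^2 + 2.43*7.9 = 31.447
d = sqrt(31.447) = 5.61 um

5.61


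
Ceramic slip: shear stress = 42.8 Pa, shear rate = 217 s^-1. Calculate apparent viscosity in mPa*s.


eta = tau/gamma * 1000 = 42.8/217 * 1000 = 197.2 mPa*s

197.2


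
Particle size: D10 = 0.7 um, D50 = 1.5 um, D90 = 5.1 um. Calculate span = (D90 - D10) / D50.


Span = (5.1 - 0.7) / 1.5 = 4.4 / 1.5 = 2.933

2.933


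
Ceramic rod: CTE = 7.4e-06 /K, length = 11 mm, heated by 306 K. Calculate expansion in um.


dL = 7.4e-06 * 11 * 306 * 1000 = 24.908 um

24.908


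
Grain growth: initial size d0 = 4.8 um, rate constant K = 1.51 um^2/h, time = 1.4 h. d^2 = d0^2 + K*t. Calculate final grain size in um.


d^2 = 4.8^2 + 1.51*1.4 = 25.154
d = sqrt(25.154) = 5.02 um

5.02


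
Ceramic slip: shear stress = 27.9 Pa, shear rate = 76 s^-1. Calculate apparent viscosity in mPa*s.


eta = tau/gamma * 1000 = 27.9/76 * 1000 = 367.1 mPa*s

367.1


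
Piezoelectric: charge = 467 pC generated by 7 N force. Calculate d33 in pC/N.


d33 = 467 / 7 = 66.7 pC/N

66.7


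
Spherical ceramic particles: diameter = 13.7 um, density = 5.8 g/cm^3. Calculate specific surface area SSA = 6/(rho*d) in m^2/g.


SSA = 6 / (5.8 * 13.7) = 0.076 m^2/g

0.076


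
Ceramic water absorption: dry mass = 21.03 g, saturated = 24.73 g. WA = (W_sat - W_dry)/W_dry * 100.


WA = (24.73 - 21.03) / 21.03 * 100 = 17.59%

17.59


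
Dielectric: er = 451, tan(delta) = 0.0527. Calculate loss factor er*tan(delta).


Loss = 451 * 0.0527 = 23.768

23.768


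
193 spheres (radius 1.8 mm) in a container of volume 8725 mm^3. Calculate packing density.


V_sphere = 4/3*pi*1.8^3 = 24.429 mm^3
Total V = 193*24.429 = 4714.797 mm^3
PD = 4714.797 / 8725 = 0.54

0.54


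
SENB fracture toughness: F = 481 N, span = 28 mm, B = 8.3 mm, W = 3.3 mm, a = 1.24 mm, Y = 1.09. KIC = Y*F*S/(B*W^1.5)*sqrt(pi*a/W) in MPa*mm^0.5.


KIC = 1.09*481*28/(8.3*3.3^1.5)*sqrt(pi*1.24/3.3) = 320.56

320.56


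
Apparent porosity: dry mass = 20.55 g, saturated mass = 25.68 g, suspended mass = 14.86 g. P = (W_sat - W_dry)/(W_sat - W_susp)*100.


P = (25.68 - 20.55) / (25.68 - 14.86) * 100 = 5.13 / 10.82 * 100 = 47.4%

47.4


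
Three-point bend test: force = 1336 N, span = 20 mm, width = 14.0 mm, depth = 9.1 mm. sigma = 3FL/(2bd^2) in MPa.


sigma = 3*1336*20/(2*14.0*9.1^2) = 34.6 MPa

34.6


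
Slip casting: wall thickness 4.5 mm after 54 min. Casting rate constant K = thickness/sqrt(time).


K = 4.5 / sqrt(54) = 4.5 / 7.3485 = 0.612 mm/min^0.5

0.612


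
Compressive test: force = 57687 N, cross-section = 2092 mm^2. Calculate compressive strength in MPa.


CS = 57687 / 2092 = 27.6 MPa

27.6


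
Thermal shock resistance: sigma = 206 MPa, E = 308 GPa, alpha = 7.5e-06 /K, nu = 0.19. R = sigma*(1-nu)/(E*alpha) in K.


R = 206*(1-0.19)/(308*1000*7.5e-06) = 72 K

72


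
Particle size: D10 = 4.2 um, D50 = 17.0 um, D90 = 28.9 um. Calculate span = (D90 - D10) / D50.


Span = (28.9 - 4.2) / 17.0 = 24.7 / 17.0 = 1.453

1.453


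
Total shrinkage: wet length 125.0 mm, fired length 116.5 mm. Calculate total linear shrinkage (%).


TS = (125.0 - 116.5) / 125.0 * 100 = 6.8%

6.8


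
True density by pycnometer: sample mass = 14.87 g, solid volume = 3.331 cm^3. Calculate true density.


TD = 14.87 / 3.331 = 4.464 g/cm^3

4.464


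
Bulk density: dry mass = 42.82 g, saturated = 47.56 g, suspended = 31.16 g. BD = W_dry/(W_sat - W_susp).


BD = 42.82 / (47.56 - 31.16) = 42.82 / 16.4 = 2.611 g/cm^3

2.611


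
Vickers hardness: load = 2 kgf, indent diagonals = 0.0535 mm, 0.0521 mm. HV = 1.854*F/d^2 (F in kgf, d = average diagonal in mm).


d_avg = (0.0535+0.0521)/2 = 0.0528 mm
HV = 1.854*2/0.0528^2 = 1330

1330


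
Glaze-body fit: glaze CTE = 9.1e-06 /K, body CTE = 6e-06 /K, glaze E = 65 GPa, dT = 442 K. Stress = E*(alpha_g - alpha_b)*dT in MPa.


Stress = 65*1000*(9.1e-06 - 6e-06)*442 = 89.1 MPa

89.1


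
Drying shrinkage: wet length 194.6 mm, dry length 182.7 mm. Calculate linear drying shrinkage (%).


DS = (194.6 - 182.7) / 194.6 * 100 = 6.12%

6.12
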